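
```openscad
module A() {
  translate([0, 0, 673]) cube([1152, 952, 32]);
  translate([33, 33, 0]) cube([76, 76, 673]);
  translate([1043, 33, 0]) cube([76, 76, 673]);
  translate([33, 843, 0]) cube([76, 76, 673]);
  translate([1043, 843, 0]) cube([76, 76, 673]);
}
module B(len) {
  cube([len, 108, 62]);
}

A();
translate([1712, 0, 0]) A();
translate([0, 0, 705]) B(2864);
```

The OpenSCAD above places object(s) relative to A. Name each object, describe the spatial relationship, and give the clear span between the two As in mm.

A is a table. B is a beam. A beam spans the tops of two tables. The clear span between the two tables is 560 mm.

Second table starts at x = 1712; first ends at x = 1152; clear span = 1712 − 1152 = 560 mm.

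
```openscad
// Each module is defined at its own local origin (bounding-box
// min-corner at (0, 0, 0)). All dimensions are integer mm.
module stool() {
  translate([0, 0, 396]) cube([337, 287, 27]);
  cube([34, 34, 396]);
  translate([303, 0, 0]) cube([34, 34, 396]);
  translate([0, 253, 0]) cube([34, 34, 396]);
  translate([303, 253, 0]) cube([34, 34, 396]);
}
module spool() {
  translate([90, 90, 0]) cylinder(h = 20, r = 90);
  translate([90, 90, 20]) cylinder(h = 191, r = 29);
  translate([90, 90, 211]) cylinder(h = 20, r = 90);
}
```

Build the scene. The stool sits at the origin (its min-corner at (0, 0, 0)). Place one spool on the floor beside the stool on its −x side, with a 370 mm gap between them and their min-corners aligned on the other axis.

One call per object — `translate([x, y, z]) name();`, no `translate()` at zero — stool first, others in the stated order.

stool();
translate([-550, 0, 0]) spool();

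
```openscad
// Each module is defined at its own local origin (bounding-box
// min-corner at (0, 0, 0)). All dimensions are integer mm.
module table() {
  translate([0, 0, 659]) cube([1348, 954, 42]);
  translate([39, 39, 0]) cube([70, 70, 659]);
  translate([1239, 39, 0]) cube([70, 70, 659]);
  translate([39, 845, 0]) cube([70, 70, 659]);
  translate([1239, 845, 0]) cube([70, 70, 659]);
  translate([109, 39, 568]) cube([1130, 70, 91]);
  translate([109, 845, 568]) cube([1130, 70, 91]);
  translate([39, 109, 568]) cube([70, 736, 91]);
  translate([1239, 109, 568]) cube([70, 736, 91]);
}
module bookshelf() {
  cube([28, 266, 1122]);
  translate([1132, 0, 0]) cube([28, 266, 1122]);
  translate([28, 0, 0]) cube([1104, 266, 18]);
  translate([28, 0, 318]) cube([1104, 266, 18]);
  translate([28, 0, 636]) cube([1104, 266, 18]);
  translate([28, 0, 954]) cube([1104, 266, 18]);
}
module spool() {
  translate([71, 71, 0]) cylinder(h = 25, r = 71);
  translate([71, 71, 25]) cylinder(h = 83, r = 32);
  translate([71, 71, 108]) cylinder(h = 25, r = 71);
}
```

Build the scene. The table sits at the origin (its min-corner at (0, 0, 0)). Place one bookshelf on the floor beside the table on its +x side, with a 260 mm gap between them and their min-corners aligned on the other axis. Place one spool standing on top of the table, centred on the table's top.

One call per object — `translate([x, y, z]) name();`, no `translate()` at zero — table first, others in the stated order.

table();
translate([1608, 0, 0]) bookshelf();
translate([603, 406, 701]) spool();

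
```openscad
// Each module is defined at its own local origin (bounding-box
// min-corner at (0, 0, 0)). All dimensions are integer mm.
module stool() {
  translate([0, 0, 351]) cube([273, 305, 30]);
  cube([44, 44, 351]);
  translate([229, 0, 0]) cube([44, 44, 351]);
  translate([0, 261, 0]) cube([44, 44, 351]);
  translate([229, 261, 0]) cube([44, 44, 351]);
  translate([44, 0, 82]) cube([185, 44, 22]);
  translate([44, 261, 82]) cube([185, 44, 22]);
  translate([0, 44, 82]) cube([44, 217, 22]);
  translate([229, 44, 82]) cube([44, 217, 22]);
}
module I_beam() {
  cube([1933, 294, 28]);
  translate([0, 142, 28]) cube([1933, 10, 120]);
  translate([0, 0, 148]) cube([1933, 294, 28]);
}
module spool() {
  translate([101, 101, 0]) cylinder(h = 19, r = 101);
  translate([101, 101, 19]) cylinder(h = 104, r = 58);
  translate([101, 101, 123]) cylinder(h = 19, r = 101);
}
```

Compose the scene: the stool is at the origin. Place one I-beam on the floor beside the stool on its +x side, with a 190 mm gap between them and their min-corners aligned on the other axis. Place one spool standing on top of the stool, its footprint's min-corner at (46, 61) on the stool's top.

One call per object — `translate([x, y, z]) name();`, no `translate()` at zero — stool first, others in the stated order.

stool();
translate([463, 0, 0]) I_beam();
translate([46, 61, 381]) spool();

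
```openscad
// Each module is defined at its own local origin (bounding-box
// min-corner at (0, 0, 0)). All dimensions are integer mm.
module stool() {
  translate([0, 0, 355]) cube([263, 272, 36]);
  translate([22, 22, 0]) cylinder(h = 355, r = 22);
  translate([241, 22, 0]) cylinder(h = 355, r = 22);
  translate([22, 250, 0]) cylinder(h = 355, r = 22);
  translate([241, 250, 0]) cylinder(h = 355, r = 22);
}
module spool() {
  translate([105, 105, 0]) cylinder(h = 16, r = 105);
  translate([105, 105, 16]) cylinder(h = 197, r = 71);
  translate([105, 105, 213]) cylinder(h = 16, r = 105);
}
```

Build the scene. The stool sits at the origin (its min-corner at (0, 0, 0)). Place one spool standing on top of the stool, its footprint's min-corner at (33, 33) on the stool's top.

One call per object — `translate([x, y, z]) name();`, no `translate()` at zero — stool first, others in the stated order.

stool();
translate([33, 33, 391]) spool();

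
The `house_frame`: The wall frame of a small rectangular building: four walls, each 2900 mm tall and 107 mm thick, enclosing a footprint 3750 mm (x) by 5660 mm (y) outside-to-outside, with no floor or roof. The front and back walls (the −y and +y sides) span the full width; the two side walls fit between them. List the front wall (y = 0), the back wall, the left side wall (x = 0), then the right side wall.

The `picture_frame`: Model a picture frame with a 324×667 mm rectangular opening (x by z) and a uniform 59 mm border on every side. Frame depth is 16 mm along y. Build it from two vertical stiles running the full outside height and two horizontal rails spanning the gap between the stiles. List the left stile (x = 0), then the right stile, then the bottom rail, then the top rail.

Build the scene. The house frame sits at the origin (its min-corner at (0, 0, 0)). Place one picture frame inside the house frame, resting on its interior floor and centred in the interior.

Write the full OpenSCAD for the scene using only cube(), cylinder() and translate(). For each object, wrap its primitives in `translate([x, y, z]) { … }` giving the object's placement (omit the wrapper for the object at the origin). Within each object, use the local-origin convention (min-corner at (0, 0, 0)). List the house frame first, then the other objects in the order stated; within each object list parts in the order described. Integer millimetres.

cube([3750, 107, 2900]);
translate([0, 5553, 0]) cube([3750, 107, 2900]);
translate([0, 107, 0]) cube([107, 5446, 2900]);
translate([3643, 107, 0]) cube([107, 5446, 2900]);
translate([1654, 2822, 0]) {
  cube([59, 16, 785]);
  translate([383, 0, 0]) cube([59, 16, 785]);
  translate([59, 0, 0]) cube([324, 16, 59]);
  translate([59, 0, 726]) cube([324, 16, 59]);
}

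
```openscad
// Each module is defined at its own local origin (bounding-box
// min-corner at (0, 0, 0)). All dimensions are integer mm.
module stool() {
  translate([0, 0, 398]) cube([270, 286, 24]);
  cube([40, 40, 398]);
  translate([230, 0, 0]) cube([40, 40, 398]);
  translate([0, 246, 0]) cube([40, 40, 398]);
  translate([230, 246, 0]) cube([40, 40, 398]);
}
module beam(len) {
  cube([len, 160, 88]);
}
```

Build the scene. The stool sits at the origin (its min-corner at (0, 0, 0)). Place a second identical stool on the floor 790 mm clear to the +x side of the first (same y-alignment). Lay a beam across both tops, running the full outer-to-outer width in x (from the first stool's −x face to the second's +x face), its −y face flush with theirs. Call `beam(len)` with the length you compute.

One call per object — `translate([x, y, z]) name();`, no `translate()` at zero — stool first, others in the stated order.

stool();
translate([1060, 0, 0]) stool();
translate([0, 0, 422]) beam(1330);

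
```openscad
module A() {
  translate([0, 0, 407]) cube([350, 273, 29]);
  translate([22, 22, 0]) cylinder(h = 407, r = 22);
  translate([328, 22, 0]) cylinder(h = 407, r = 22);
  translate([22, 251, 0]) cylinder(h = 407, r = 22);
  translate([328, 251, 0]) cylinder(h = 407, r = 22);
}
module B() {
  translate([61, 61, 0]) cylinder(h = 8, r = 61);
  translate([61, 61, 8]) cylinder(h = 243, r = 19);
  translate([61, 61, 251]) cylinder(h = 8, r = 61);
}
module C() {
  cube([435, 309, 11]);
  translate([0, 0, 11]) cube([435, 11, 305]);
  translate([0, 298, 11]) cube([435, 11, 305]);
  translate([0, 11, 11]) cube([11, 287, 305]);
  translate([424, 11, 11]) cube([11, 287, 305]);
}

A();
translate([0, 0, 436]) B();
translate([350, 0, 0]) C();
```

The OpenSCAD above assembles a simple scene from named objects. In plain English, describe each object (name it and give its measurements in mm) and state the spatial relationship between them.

A is a simple wooden stool: a rectangular seat 350 mm (x) by 273 mm (y), 29 mm thick, top face at z = 436 mm, on four round legs, each 44 mm in diameter. The legs rest on z = 0, each leg's axis is inset half a diameter from the nearest pair of seat edges (so the leg's bounding box is flush with the corner).

B is a spool: two coaxial disc flanges of radius 61 mm and thickness 8 mm, joined by a core cylinder of radius 19 mm and height 243 mm. The lower flange rests on z = 0 and the three cylinders share a vertical axis.

C is an open storage box with external size 435×309×316 mm and wall thickness 11 mm (the base is also 11 mm thick). The base covers the whole footprint; the four walls stand on the base, with the y-facing walls full-width and the x-facing walls fitting between their inner faces.

The spool is on top of the stool. The open box is against the stool's +x side, with their −y faces flush.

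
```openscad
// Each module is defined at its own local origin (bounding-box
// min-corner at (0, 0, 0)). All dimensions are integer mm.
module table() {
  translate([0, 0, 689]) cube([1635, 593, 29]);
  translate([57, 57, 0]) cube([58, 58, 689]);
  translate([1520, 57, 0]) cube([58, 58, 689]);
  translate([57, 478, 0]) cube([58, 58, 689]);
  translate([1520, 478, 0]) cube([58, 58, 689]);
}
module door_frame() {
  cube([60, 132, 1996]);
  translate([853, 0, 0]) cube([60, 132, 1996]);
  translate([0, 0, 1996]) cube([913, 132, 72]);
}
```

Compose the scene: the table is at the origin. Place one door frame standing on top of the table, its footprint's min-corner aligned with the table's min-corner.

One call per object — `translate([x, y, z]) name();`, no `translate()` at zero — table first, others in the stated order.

table();
translate([0, 0, 718]) door_frame();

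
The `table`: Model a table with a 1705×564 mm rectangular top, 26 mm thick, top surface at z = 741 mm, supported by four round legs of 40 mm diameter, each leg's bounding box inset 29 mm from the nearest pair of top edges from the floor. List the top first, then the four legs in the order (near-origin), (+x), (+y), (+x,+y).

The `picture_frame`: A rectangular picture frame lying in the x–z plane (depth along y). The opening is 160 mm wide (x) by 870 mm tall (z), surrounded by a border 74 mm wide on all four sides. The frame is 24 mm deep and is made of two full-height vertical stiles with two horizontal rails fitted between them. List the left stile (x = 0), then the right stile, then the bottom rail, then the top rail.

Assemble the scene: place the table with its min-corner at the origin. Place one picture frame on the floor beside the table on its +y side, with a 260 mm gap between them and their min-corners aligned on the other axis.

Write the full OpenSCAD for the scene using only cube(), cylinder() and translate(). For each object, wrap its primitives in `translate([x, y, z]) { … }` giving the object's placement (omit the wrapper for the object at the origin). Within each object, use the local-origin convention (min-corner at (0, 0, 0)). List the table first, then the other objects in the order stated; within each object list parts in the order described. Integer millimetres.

translate([0, 0, 715]) cube([1705, 564, 26]);
translate([49, 49, 0]) cylinder(h = 715, r = 20);
translate([1656, 49, 0]) cylinder(h = 715, r = 20);
translate([49, 515, 0]) cylinder(h = 715, r = 20);
translate([1656, 515, 0]) cylinder(h = 715, r = 20);
translate([0, 824, 0]) {
  cube([74, 24, 1018]);
  translate([234, 0, 0]) cube([74, 24, 1018]);
  translate([74, 0, 0]) cube([160, 24, 74]);
  translate([74, 0, 944]) cube([160, 24, 74]);
}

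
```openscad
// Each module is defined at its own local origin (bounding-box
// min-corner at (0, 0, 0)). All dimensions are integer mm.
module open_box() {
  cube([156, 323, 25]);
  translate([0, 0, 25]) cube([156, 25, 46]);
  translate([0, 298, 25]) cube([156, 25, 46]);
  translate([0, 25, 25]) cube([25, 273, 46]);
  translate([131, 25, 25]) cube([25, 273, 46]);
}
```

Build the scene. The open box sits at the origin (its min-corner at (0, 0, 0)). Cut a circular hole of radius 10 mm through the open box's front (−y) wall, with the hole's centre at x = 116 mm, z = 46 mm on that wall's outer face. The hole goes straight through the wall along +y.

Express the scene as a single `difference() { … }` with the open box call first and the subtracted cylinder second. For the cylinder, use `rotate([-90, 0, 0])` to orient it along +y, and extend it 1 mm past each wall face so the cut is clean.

difference() {
  open_box();
  translate([116, -1, 46]) rotate([-90, 0, 0]) cylinder(h = 27, r = 10);
}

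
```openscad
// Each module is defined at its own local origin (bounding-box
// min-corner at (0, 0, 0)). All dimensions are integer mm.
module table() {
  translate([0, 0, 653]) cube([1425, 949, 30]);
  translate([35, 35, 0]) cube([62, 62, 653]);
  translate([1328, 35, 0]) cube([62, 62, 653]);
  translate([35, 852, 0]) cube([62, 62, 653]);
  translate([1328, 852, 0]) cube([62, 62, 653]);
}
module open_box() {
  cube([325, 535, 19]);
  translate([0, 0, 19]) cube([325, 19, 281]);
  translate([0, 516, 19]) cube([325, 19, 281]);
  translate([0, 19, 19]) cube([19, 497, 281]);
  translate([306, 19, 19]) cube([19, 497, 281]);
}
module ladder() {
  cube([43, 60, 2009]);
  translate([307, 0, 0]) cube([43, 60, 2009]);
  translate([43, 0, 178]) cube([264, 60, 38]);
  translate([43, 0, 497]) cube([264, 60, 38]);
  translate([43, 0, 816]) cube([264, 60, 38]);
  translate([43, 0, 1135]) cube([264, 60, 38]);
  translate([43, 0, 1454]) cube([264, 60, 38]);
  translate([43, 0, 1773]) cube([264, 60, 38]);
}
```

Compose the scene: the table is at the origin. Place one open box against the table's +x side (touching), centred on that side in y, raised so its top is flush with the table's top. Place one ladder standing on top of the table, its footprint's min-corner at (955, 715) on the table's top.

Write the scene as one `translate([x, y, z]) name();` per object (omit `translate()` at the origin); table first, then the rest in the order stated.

table();
translate([1425, 207, 383]) open_box();
translate([955, 715, 683]) ladder();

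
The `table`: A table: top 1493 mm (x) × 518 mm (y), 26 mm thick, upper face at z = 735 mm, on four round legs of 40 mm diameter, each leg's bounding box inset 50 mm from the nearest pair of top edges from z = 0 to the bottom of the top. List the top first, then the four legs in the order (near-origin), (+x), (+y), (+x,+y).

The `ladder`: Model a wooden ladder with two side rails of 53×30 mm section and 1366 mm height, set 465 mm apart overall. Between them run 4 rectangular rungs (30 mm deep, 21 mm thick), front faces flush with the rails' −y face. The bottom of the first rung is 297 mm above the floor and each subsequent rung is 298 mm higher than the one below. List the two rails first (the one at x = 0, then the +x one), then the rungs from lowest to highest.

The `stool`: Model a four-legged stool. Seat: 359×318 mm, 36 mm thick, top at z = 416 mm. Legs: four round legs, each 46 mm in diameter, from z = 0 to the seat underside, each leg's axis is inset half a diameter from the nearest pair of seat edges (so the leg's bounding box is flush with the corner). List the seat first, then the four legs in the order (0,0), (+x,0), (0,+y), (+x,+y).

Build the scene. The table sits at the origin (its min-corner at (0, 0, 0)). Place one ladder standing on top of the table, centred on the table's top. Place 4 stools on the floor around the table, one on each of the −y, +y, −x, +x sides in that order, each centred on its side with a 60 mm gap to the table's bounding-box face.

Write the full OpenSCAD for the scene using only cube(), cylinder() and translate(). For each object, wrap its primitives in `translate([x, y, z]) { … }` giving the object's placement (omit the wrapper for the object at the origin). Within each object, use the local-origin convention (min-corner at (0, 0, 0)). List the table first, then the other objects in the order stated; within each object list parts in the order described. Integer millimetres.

translate([0, 0, 709]) cube([1493, 518, 26]);
translate([70, 70, 0]) cylinder(h = 709, r = 20);
translate([1423, 70, 0]) cylinder(h = 709, r = 20);
translate([70, 448, 0]) cylinder(h = 709, r = 20);
translate([1423, 448, 0]) cylinder(h = 709, r = 20);
translate([514, 244, 735]) {
  cube([53, 30, 1366]);
  translate([412, 0, 0]) cube([53, 30, 1366]);
  translate([53, 0, 297]) cube([359, 30, 21]);
  translate([53, 0, 595]) cube([359, 30, 21]);
  translate([53, 0, 893]) cube([359, 30, 21]);
  translate([53, 0, 1191]) cube([359, 30, 21]);
}
translate([567, -378, 0]) {
  translate([0, 0, 380]) cube([359, 318, 36]);
  translate([23, 23, 0]) cylinder(h = 380, r = 23);
  translate([336, 23, 0]) cylinder(h = 380, r = 23);
  translate([23, 295, 0]) cylinder(h = 380, r = 23);
  translate([336, 295, 0]) cylinder(h = 380, r = 23);
}
translate([567, 578, 0]) {
  translate([0, 0, 380]) cube([359, 318, 36]);
  translate([23, 23, 0]) cylinder(h = 380, r = 23);
  translate([336, 23, 0]) cylinder(h = 380, r = 23);
  translate([23, 295, 0]) cylinder(h = 380, r = 23);
  translate([336, 295, 0]) cylinder(h = 380, r = 23);
}
translate([-419, 100, 0]) {
  translate([0, 0, 380]) cube([359, 318, 36]);
  translate([23, 23, 0]) cylinder(h = 380, r = 23);
  translate([336, 23, 0]) cylinder(h = 380, r = 23);
  translate([23, 295, 0]) cylinder(h = 380, r = 23);
  translate([336, 295, 0]) cylinder(h = 380, r = 23);
}
translate([1553, 100, 0]) {
  translate([0, 0, 380]) cube([359, 318, 36]);
  translate([23, 23, 0]) cylinder(h = 380, r = 23);
  translate([336, 23, 0]) cylinder(h = 380, r = 23);
  translate([23, 295, 0]) cylinder(h = 380, r = 23);
  translate([336, 295, 0]) cylinder(h = 380, r = 23);
}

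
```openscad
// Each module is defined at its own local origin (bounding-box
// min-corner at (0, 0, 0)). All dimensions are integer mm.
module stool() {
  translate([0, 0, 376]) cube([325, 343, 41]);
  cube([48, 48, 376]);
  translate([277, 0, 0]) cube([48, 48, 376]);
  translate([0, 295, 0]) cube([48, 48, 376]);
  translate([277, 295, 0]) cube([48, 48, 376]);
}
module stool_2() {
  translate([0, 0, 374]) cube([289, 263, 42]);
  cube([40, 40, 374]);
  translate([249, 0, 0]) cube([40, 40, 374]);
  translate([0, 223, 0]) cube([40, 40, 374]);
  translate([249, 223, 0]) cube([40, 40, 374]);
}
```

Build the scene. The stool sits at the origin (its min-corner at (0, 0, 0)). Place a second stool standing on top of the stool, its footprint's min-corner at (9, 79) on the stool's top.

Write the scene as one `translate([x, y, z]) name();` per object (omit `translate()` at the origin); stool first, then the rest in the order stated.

stool();
translate([9, 79, 417]) stool_2();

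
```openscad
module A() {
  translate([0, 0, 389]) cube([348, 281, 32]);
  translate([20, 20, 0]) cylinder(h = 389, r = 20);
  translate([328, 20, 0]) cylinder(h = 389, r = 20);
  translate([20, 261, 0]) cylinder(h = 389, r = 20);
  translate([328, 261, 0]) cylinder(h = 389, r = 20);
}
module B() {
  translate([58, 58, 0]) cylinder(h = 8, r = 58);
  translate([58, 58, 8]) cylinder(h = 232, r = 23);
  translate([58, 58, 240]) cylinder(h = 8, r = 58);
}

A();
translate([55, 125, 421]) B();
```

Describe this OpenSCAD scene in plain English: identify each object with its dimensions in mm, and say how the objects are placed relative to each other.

A is a simple wooden stool: a rectangular seat 348 mm (x) by 281 mm (y), 32 mm thick, top face at z = 421 mm, on four round legs, each 40 mm in diameter. The legs rest on z = 0, each leg's axis is inset half a diameter from the nearest pair of seat edges (so the leg's bounding box is flush with the corner).

B is a spool: two coaxial disc flanges of radius 58 mm and thickness 8 mm, joined by a core cylinder of radius 23 mm and height 232 mm. The lower flange rests on z = 0 and the three cylinders share a vertical axis.

The spool is on top of the stool.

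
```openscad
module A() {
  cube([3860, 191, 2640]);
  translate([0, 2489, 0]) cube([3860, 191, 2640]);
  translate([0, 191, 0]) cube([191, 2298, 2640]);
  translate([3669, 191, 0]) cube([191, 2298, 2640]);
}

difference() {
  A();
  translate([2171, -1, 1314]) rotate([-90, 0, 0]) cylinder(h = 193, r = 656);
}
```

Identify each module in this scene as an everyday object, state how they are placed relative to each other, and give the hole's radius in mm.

A is a house frame. The house frame has a circular hole through its front wall. The hole's radius is 656 mm.

The subtracted cylinder has r = 656 mm.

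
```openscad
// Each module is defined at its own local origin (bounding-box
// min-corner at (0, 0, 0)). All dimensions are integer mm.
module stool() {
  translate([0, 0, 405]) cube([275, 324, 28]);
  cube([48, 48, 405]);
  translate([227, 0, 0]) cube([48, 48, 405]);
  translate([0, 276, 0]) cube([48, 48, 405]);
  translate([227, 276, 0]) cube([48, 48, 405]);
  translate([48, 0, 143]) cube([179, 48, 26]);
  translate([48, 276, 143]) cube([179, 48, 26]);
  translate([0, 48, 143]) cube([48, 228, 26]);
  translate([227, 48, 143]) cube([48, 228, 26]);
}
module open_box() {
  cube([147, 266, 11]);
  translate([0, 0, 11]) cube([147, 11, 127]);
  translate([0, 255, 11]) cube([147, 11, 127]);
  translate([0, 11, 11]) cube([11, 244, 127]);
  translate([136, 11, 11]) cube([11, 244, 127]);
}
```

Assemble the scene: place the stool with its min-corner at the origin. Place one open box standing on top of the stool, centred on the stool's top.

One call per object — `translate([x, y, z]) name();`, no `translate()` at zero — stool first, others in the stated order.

stool();
translate([64, 29, 433]) open_box();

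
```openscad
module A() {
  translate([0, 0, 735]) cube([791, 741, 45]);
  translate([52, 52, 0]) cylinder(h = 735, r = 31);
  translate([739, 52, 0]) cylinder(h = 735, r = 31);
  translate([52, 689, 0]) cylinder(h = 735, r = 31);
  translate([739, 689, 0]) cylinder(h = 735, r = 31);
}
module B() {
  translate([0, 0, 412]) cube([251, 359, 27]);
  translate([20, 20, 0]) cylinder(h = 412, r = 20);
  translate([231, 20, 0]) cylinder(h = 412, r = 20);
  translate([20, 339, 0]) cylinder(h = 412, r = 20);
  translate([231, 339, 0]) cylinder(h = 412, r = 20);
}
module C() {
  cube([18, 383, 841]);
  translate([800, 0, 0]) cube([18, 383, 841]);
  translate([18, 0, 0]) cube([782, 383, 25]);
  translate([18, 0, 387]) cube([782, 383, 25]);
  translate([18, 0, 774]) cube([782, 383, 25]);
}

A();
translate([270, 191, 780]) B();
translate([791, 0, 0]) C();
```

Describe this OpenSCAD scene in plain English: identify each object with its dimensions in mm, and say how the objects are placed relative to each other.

A is a table: top 791 mm (x) × 741 mm (y), 45 mm thick, upper face at z = 780 mm, on four round legs of 62 mm diameter, each leg's bounding box inset 21 mm from the nearest pair of top edges, running from z = 0 to the bottom of the top.

B is a four-legged stool. The seat is 251×359 mm, 27 mm thick, top at z = 439 mm. It stands on four round legs, each 40 mm in diameter, from z = 0 to the seat underside, each leg's axis is inset half a diameter from the nearest pair of seat edges (so the leg's bounding box is flush with the corner).

C is a bookshelf 818 mm wide overall, 383 mm deep and 841 mm tall. The two sides are 18 mm thick vertical panels. 3 horizontal shelves of 25 mm thickness span between the inner faces of the sides; the lowest shelf sits on the floor and shelves are stacked with a clear vertical gap of 362 mm between each pair.

The stool is on top of the table, centred. The bookshelf is against the table's +x side, with their −y faces flush.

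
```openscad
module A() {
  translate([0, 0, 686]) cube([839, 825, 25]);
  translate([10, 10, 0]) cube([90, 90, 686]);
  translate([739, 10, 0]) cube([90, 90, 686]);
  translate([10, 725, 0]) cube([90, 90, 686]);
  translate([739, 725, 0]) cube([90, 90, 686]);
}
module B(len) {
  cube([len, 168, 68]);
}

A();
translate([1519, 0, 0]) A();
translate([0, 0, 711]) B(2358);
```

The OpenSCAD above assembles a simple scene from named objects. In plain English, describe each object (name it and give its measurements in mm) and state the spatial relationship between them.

A is a rectangular dining table. The top is 839×825×25 mm with its upper surface at z = 711 mm. It stands on four 90×90 mm square legs, each inset 10 mm from the nearest pair of top edges, running from the floor to the underside of the top.

B is a rectangular beam 2358 mm long (x), 168 mm deep (y), 68 mm thick (z).

The beam spans the tops of two tables placed 680 mm apart, resting at z = 711 mm.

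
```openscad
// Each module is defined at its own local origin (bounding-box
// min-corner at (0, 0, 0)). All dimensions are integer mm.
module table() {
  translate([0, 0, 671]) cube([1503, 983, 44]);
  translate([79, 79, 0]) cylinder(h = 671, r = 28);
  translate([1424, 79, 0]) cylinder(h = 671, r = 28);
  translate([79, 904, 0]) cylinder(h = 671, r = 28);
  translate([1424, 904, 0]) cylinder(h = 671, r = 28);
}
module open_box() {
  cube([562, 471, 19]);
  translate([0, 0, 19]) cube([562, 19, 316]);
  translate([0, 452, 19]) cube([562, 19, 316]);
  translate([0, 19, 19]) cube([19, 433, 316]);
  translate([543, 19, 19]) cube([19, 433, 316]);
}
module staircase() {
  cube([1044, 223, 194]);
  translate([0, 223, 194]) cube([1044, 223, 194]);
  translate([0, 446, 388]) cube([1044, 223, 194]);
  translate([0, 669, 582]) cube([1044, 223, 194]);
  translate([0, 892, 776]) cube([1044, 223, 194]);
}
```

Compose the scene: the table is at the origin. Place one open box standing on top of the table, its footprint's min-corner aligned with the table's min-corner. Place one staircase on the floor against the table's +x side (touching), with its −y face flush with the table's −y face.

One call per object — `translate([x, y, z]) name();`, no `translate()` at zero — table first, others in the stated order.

table();
translate([0, 0, 715]) open_box();
translate([1503, 0, 0]) staircase();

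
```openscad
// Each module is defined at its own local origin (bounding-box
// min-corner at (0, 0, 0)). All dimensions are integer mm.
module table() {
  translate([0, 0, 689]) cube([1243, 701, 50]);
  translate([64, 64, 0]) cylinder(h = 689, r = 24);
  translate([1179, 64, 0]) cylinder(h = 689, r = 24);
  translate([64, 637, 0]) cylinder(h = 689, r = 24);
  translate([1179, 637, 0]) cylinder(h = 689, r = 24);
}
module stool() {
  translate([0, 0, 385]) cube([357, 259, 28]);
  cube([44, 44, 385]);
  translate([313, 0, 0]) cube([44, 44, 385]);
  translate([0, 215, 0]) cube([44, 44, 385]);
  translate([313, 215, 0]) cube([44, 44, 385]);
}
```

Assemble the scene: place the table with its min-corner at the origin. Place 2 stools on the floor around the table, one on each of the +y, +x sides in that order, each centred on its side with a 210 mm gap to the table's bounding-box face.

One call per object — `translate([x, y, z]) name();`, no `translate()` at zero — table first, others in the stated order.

table();
translate([443, 911, 0]) stool();
translate([1453, 221, 0]) stool();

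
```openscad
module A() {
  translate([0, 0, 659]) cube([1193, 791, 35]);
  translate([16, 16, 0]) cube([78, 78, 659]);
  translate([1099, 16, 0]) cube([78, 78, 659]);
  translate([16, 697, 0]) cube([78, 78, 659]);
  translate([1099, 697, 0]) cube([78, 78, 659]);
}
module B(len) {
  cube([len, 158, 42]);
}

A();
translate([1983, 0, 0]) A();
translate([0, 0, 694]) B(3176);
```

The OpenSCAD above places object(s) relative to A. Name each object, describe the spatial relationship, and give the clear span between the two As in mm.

Second table starts at x = 1983; first ends at x = 1193; clear span = 1983 − 1193 = 790 mm.

A is a table. B is a beam. A beam spans the tops of two tables. The clear span between the two tables is 790 mm.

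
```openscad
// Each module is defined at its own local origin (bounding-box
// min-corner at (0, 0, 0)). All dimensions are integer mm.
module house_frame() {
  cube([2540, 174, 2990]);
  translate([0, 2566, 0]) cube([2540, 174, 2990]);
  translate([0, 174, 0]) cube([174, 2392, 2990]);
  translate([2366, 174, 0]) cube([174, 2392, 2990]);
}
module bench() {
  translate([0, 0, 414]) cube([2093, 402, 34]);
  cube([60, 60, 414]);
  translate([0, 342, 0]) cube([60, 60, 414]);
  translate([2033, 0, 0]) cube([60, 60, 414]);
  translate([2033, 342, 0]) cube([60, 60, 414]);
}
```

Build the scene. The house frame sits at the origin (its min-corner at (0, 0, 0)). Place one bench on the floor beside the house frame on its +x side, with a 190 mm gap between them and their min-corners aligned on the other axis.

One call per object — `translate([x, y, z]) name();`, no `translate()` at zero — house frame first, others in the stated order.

house_frame();
translate([2730, 0, 0]) bench();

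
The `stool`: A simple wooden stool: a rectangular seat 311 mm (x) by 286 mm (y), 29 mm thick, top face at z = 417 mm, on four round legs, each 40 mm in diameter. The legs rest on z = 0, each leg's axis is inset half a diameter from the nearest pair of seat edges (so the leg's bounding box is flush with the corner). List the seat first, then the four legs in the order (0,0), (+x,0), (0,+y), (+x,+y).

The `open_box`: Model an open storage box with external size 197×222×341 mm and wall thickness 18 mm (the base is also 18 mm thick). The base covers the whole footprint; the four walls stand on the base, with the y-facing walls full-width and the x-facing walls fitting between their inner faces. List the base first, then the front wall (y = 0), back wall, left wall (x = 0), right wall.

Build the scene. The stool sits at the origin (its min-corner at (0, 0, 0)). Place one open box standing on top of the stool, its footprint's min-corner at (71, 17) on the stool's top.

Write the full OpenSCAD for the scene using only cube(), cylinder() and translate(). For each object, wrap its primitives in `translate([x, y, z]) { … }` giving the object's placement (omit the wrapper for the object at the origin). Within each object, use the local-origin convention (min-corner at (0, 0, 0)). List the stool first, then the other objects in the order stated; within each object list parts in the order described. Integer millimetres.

translate([0, 0, 388]) cube([311, 286, 29]);
translate([20, 20, 0]) cylinder(h = 388, r = 20);
translate([291, 20, 0]) cylinder(h = 388, r = 20);
translate([20, 266, 0]) cylinder(h = 388, r = 20);
translate([291, 266, 0]) cylinder(h = 388, r = 20);
translate([71, 17, 417]) {
  cube([197, 222, 18]);
  translate([0, 0, 18]) cube([197, 18, 323]);
  translate([0, 204, 18]) cube([197, 18, 323]);
  translate([0, 18, 18]) cube([18, 186, 323]);
  translate([179, 18, 18]) cube([18, 186, 323]);
}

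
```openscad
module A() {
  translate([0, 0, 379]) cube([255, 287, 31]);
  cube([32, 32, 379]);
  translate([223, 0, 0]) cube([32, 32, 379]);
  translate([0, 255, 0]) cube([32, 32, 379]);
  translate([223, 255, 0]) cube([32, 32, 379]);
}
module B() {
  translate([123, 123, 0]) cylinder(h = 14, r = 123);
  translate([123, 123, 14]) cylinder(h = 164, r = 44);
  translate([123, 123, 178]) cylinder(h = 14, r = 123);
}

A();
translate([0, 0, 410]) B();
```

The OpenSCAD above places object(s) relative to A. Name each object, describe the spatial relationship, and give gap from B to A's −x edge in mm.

The spool's min-x is at 0; the stool's min-x is 0; gap = 0 mm.

A is a stool. B is a spool. The spool is on top of the stool. The gap from the spool to the stool's −x edge is 0 mm.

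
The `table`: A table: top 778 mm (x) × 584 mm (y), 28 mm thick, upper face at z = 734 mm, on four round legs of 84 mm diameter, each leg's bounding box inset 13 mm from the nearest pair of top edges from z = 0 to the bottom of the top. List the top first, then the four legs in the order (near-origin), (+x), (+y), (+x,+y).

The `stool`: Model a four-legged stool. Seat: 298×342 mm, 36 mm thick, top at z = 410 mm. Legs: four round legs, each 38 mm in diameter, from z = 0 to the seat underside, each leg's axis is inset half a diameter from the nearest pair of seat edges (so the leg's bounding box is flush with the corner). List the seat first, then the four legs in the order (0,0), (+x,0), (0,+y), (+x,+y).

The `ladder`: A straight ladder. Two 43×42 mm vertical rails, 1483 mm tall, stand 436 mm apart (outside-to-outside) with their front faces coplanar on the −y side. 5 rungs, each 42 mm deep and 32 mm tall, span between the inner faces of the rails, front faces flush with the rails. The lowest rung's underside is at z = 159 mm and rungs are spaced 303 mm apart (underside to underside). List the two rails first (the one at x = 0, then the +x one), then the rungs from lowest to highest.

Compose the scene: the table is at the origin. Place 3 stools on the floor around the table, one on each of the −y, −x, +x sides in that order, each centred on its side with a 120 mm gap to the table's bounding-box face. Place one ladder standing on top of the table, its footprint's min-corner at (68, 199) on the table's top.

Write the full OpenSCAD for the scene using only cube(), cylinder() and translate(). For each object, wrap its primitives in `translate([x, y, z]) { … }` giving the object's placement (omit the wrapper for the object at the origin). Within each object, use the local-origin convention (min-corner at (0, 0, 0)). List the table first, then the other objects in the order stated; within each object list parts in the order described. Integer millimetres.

translate([0, 0, 706]) cube([778, 584, 28]);
translate([55, 55, 0]) cylinder(h = 706, r = 42);
translate([723, 55, 0]) cylinder(h = 706, r = 42);
translate([55, 529, 0]) cylinder(h = 706, r = 42);
translate([723, 529, 0]) cylinder(h = 706, r = 42);
translate([240, -462, 0]) {
  translate([0, 0, 374]) cube([298, 342, 36]);
  translate([19, 19, 0]) cylinder(h = 374, r = 19);
  translate([279, 19, 0]) cylinder(h = 374, r = 19);
  translate([19, 323, 0]) cylinder(h = 374, r = 19);
  translate([279, 323, 0]) cylinder(h = 374, r = 19);
}
translate([-418, 121, 0]) {
  translate([0, 0, 374]) cube([298, 342, 36]);
  translate([19, 19, 0]) cylinder(h = 374, r = 19);
  translate([279, 19, 0]) cylinder(h = 374, r = 19);
  translate([19, 323, 0]) cylinder(h = 374, r = 19);
  translate([279, 323, 0]) cylinder(h = 374, r = 19);
}
translate([898, 121, 0]) {
  translate([0, 0, 374]) cube([298, 342, 36]);
  translate([19, 19, 0]) cylinder(h = 374, r = 19);
  translate([279, 19, 0]) cylinder(h = 374, r = 19);
  translate([19, 323, 0]) cylinder(h = 374, r = 19);
  translate([279, 323, 0]) cylinder(h = 374, r = 19);
}
translate([68, 199, 734]) {
  cube([43, 42, 1483]);
  translate([393, 0, 0]) cube([43, 42, 1483]);
  translate([43, 0, 159]) cube([350, 42, 32]);
  translate([43, 0, 462]) cube([350, 42, 32]);
  translate([43, 0, 765]) cube([350, 42, 32]);
  translate([43, 0, 1068]) cube([350, 42, 32]);
  translate([43, 0, 1371]) cube([350, 42, 32]);
}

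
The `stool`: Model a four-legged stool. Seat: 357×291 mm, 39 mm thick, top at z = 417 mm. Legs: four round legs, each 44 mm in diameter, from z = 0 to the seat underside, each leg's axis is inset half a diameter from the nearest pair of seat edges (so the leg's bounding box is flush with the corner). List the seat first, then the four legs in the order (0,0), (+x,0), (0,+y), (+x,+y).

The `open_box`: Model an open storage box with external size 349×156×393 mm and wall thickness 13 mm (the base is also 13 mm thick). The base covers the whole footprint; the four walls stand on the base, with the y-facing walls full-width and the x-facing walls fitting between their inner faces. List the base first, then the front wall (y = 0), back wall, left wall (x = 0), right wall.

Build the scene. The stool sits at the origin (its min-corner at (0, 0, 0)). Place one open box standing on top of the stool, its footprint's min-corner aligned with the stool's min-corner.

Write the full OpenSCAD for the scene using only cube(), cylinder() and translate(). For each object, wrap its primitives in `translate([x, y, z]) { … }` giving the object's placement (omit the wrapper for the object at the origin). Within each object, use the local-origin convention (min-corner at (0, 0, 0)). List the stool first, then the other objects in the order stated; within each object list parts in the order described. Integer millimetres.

translate([0, 0, 378]) cube([357, 291, 39]);
translate([22, 22, 0]) cylinder(h = 378, r = 22);
translate([335, 22, 0]) cylinder(h = 378, r = 22);
translate([22, 269, 0]) cylinder(h = 378, r = 22);
translate([335, 269, 0]) cylinder(h = 378, r = 22);
translate([0, 0, 417]) {
  cube([349, 156, 13]);
  translate([0, 0, 13]) cube([349, 13, 380]);
  translate([0, 143, 13]) cube([349, 13, 380]);
  translate([0, 13, 13]) cube([13, 130, 380]);
  translate([336, 13, 13]) cube([13, 130, 380]);
}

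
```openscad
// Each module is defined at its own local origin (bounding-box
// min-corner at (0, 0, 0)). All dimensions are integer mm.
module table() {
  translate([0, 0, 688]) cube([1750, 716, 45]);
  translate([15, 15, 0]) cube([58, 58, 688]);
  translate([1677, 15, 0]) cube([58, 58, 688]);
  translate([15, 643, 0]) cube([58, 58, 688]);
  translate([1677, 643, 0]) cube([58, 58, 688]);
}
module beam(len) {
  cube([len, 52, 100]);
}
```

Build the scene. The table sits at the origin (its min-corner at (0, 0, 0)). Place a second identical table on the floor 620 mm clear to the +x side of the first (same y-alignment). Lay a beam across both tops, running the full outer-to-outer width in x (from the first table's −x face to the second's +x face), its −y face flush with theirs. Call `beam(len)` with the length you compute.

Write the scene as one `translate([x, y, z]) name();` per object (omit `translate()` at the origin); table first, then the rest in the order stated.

table();
translate([2370, 0, 0]) table();
translate([0, 0, 733]) beam(4120);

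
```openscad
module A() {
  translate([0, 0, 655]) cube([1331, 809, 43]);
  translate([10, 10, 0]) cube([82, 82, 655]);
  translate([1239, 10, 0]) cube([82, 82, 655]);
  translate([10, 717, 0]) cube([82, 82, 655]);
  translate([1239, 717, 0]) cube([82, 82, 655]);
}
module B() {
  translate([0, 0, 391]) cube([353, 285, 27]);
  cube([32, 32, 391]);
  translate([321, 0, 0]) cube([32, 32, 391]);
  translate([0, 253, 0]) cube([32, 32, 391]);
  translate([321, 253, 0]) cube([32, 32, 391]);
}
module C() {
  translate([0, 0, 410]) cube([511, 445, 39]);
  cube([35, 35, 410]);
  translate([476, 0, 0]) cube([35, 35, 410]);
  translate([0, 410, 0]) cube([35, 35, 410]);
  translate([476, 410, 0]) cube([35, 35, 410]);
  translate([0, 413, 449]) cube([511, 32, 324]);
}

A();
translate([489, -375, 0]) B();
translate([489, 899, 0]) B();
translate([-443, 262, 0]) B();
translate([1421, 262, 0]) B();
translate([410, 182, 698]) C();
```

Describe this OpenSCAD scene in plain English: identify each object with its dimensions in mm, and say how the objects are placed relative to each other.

A is a table with a 1331×809 mm rectangular top, 43 mm thick, top surface at z = 698 mm, supported by four 82×82 mm square legs, each inset 10 mm from the nearest pair of top edges, running from the floor.

B is a four-legged stool. The seat is a 353×285×27 mm slab whose top surface is at z = 418 mm; four square legs, each 32×32 mm in cross-section, run from the floor (z = 0) to the underside of the seat, each flush with a corner of the seat.

C is a chair. The seat is a 511×445×39 mm slab with its top at z = 449 mm, on four 35×35 mm corner legs (flush with the seat edges, standing on z = 0). A flat backrest 32 mm thick, 324 mm tall, spans the full seat width and rises from the seat top along its +y edge, rear face flush with the rear of the seat.

Four stools sit around the table at the −y, +y, −x, +x sides. The chair is on top of the table, centred.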